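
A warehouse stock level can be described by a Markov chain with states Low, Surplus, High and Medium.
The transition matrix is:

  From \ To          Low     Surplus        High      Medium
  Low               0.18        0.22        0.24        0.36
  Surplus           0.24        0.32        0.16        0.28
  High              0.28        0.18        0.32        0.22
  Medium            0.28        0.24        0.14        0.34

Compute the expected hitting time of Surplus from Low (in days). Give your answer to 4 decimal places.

4.5997

Let t(s) be the expected number of days to first reach Surplus from state s, with t(Surplus) = 0. Conditioning on the first day:
t(Low) = 1 + 0.18·t(Low) + 0.24·t(High) + 0.36·t(Medium)
t(High) = 1 + 0.28·t(Low) + 0.32·t(High) + 0.22·t(Medium)
t(Medium) = 1 + 0.28·t(Low) + 0.14·t(High) + 0.34·t(Medium)
Solving: t(Low) = 4.5997, t(High) = 4.8167, t(Medium) = 4.4883.
Expected days from Low to Surplus: 4.5997.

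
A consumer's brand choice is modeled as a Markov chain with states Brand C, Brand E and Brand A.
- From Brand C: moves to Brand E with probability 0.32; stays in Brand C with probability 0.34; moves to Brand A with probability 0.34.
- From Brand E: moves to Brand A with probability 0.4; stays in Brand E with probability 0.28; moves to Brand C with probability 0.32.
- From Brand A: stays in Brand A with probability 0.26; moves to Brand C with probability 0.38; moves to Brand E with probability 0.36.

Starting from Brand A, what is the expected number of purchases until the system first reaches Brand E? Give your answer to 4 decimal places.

Let t(s) be the expected number of purchases to first reach Brand E from state s, with t(Brand E) = 0. Conditioning on the first purchase:
t(Brand C) = 1 + 0.34·t(Brand C) + 0.34·t(Brand A)
t(Brand A) = 1 + 0.38·t(Brand C) + 0.26·t(Brand A)
Solving: t(Brand C) = 3.0067, t(Brand A) = 2.8953.
Expected purchases from Brand A to Brand E: 2.8953.

2.8953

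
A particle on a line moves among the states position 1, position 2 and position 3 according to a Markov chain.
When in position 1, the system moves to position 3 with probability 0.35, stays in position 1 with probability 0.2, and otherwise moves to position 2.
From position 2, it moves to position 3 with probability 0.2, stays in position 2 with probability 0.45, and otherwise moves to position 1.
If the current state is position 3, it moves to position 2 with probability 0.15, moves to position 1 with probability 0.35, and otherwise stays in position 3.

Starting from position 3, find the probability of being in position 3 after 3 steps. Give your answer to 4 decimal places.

0.3654

Propagate the distribution vector 3 steps from position 3.
After 0 steps: (0.0000, 0.0000, 1.0000)
After 1 step: (0.3500, 0.1500, 0.5000)
After 2 steps: (0.2975, 0.3000, 0.4025)
After 3 steps: (0.3054, 0.3293, 0.3654)
P(in position 3 after 3 steps) = 0.3654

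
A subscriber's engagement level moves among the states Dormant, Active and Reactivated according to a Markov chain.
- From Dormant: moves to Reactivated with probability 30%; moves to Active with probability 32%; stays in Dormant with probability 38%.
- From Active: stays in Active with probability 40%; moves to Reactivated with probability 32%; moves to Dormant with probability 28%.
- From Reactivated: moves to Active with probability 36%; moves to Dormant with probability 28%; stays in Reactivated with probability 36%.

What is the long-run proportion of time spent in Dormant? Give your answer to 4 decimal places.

Let the stationary distribution be π with π = πP and π_1 + π_2 + π_3 = 1.
π_1 = 0.38·π_1 + 0.28·π_2 + 0.28·π_3
π_2 = 0.32·π_1 + 0.4·π_2 + 0.36·π_3
Solving with the normalization constraint gives π = (0.3111, 0.3620, 0.3269).
So the stationary probability of Dormant is 0.3111.

0.3111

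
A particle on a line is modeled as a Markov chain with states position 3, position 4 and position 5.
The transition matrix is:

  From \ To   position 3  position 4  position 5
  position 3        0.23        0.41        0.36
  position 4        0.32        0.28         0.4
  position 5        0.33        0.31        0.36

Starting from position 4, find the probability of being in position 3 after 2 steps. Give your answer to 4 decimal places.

Sum over the intermediate state after 1 step:
P = P(position 4→position 3)·P(position 3→position 3) + P(position 4→position 4)·P(position 4→position 3) + P(position 4→position 5)·P(position 5→position 3)
  = 0.32×0.23 + 0.28×0.32 + 0.4×0.33
  = 0.0736 + 0.0896 + 0.1320 = 0.2952

0.2952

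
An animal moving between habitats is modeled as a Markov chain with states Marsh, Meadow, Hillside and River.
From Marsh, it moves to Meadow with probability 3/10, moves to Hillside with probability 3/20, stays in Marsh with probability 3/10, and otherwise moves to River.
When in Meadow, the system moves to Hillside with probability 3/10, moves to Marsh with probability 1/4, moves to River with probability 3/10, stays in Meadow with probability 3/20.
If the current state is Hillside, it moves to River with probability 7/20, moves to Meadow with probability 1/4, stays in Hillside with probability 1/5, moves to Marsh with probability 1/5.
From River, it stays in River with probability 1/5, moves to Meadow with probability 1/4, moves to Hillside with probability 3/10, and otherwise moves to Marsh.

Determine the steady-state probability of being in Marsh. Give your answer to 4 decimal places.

0.2506

Let the stationary distribution be π with π = πP and π_1 + π_2 + π_3 + π_4 = 1.
π_1 = 0.3·π_1 + 0.25·π_2 + 0.2·π_3 + 0.25·π_4
π_2 = 0.3·π_1 + 0.15·π_2 + 0.25·π_3 + 0.25·π_4
π_3 = 0.15·π_1 + 0.3·π_2 + 0.2·π_3 + 0.3·π_4
Solving with the normalization constraint gives π = (0.2506, 0.2387, 0.2386, 0.2722).
So the stationary probability of Marsh is 0.2506.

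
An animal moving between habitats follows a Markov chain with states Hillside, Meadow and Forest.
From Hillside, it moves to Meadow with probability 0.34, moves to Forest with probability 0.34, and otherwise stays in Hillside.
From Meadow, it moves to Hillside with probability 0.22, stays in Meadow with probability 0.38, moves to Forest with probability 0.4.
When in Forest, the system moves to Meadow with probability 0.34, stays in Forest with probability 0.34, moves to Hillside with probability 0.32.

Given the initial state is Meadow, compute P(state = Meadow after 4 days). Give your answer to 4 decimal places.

0.3542

Propagate the distribution vector 4 days from Meadow.
After 0 days: (0.0000, 1.0000, 0.0000)
After 1 day: (0.2200, 0.3800, 0.4000)
After 2 days: (0.2820, 0.3552, 0.3628)
After 3 days: (0.2845, 0.3542, 0.3613)
After 4 days: (0.2846, 0.3542, 0.3613)
P(in Meadow after 4 days) = 0.3542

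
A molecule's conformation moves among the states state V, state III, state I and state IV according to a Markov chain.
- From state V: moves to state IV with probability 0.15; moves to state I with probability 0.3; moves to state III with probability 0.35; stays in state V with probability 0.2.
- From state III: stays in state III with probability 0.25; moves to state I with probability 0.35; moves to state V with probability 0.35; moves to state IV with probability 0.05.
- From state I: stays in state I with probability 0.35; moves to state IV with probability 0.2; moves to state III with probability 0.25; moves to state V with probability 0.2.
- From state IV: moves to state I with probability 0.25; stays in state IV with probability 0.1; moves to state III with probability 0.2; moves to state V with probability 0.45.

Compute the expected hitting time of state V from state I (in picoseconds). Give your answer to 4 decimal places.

Let t(s) be the expected number of picoseconds to first reach state V from state s, with t(state V) = 0. Conditioning on the first picosecond:
t(state III) = 1 + 0.25·t(state III) + 0.35·t(state I) + 0.05·t(state IV)
t(state I) = 1 + 0.25·t(state III) + 0.35·t(state I) + 0.2·t(state IV)
t(state IV) = 1 + 0.2·t(state III) + 0.25·t(state I) + 0.1·t(state IV)
Solving: t(state III) = 3.2288, t(state I) = 3.6554, t(state IV) = 2.8440.
Expected picoseconds from state I to state V: 3.6554.

3.6554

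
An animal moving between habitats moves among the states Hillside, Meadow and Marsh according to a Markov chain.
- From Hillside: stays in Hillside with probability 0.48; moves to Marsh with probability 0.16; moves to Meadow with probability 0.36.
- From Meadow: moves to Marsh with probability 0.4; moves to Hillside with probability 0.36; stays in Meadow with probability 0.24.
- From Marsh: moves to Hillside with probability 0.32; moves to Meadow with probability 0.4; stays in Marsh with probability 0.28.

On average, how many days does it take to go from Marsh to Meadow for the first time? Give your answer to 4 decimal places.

2.5990

Let t(s) be the expected number of days to first reach Meadow from state s, with t(Meadow) = 0. Conditioning on the first day:
t(Hillside) = 1 + 0.48·t(Hillside) + 0.16·t(Marsh)
t(Marsh) = 1 + 0.32·t(Hillside) + 0.28·t(Marsh)
Solving: t(Hillside) = 2.7228, t(Marsh) = 2.5990.
Expected days from Marsh to Meadow: 2.5990.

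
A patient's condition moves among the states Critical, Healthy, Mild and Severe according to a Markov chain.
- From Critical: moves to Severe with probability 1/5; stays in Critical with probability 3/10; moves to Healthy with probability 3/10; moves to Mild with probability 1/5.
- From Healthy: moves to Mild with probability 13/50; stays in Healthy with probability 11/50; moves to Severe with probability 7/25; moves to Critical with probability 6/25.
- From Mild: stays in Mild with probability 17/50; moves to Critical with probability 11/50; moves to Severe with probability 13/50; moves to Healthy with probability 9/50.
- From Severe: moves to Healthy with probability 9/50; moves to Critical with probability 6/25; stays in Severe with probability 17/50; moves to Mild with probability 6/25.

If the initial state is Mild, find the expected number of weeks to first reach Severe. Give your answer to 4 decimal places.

Let t(s) be the expected number of weeks to first reach Severe from state s, with t(Severe) = 0. Conditioning on the first week:
t(Critical) = 1 + 0.3·t(Critical) + 0.3·t(Healthy) + 0.2·t(Mild)
t(Healthy) = 1 + 0.24·t(Critical) + 0.22·t(Healthy) + 0.26·t(Mild)
t(Mild) = 1 + 0.22·t(Critical) + 0.18·t(Healthy) + 0.34·t(Mild)
Solving: t(Critical) = 4.2553, t(Healthy) = 3.9262, t(Mild) = 4.0044.
Expected weeks from Mild to Severe: 4.0044.

4.0044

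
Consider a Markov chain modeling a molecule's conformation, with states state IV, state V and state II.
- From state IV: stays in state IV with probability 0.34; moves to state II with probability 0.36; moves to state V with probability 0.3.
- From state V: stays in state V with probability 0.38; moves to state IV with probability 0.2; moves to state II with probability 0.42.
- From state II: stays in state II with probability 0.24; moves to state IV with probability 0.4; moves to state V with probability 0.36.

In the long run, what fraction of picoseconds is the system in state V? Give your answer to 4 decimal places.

0.3483

Let the stationary distribution be π with π = πP and π_1 + π_2 + π_3 = 1.
π_1 = 0.34·π_1 + 0.2·π_2 + 0.4·π_3
π_2 = 0.3·π_1 + 0.38·π_2 + 0.36·π_3
Solving with the normalization constraint gives π = (0.3116, 0.3483, 0.3401).
So the stationary probability of state V is 0.3483.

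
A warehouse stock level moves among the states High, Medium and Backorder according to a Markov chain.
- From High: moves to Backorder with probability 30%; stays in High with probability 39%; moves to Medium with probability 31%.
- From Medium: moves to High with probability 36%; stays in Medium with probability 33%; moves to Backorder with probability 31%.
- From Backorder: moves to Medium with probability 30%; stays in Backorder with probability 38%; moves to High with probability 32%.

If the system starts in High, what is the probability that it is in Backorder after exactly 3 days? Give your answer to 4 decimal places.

0.3293

Propagate the distribution vector 3 days from High.
After 0 days: (1.0000, 0.0000, 0.0000)
After 1 day: (0.3900, 0.3100, 0.3000)
After 2 days: (0.3597, 0.3132, 0.3271)
After 3 days: (0.3577, 0.3130, 0.3293)
P(in Backorder after 3 days) = 0.3293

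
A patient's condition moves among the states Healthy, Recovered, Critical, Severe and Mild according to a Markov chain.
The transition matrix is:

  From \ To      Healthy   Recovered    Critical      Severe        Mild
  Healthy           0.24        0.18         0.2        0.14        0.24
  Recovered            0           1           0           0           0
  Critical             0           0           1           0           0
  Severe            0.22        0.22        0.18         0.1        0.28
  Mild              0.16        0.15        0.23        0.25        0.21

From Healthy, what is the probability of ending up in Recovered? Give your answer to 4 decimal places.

Let h(s) be the probability of absorption at Recovered starting from transient state s. Then h(Recovered) = 1 and h(Critical) = 0. By first-step analysis:
h(Healthy) = 0.24·h(Healthy) + 0.18·1 + 0.2·0 + 0.14·h(Severe) + 0.24·h(Mild)
h(Severe) = 0.22·h(Healthy) + 0.22·1 + 0.18·0 + 0.1·h(Severe) + 0.28·h(Mild)
h(Mild) = 0.16·h(Healthy) + 0.15·1 + 0.23·0 + 0.25·h(Severe) + 0.21·h(Mild)
Solving: h(Healthy) = 0.4677, h(Severe) = 0.4962, h(Mild) = 0.4416.
Starting from Healthy, the probability is 0.4677.

0.4677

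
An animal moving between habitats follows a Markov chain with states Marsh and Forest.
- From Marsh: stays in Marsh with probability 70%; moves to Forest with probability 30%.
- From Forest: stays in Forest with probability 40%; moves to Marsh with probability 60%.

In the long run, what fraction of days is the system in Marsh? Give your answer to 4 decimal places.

Let the stationary distribution be π with π = πP and π_1 + π_2 = 1.
π_1 = 0.7·π_1 + 0.6·π_2
Solving with the normalization constraint gives π = (0.6667, 0.3333).
So the stationary probability of Marsh is 0.6667.

0.6667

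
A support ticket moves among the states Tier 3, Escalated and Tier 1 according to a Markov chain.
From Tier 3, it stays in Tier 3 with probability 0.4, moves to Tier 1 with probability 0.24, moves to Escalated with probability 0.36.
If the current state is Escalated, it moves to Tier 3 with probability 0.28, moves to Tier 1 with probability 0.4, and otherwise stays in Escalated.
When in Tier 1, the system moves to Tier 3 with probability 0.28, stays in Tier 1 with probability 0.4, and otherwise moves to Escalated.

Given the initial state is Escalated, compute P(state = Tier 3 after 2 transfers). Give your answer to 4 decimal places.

0.3136

Sum over the intermediate state after 1 transfer:
P = P(Escalated→Tier 3)·P(Tier 3→Tier 3) + P(Escalated→Escalated)·P(Escalated→Tier 3) + P(Escalated→Tier 1)·P(Tier 1→Tier 3)
  = 0.28×0.4 + 0.32×0.28 + 0.4×0.28
  = 0.1120 + 0.0896 + 0.1120 = 0.3136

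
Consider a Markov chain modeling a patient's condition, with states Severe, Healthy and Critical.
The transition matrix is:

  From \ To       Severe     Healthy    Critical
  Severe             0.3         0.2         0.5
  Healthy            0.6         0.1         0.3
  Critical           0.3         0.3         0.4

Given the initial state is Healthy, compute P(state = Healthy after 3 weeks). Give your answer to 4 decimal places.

Propagate the distribution vector 3 weeks from Healthy.
After 0 weeks: (0.0000, 1.0000, 0.0000)
After 1 week: (0.6000, 0.1000, 0.3000)
After 2 weeks: (0.3300, 0.2200, 0.4500)
After 3 weeks: (0.3660, 0.2230, 0.4110)
P(in Healthy after 3 weeks) = 0.2230

0.2230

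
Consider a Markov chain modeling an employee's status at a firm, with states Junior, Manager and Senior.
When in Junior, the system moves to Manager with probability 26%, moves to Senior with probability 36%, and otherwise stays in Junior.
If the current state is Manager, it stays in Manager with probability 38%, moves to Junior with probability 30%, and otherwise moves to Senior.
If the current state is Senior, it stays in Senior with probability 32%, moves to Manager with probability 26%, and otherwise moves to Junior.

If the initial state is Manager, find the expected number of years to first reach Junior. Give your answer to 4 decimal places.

Let t(s) be the expected number of years to first reach Junior from state s, with t(Junior) = 0. Conditioning on the first year:
t(Manager) = 1 + 0.38·t(Manager) + 0.32·t(Senior)
t(Senior) = 1 + 0.26·t(Manager) + 0.32·t(Senior)
Solving: t(Manager) = 2.9551, t(Senior) = 2.6005.
Expected years from Manager to Junior: 2.9551.

2.9551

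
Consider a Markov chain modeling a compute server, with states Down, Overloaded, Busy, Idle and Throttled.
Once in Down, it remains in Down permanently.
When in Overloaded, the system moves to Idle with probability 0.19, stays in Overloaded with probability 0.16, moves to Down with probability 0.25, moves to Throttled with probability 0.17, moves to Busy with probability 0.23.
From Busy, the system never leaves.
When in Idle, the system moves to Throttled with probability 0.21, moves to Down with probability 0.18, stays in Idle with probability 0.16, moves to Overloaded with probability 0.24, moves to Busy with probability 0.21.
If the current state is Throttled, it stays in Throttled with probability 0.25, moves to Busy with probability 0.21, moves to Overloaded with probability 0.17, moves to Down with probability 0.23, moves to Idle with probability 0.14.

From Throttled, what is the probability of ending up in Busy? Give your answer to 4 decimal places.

Let h(s) be the probability of absorption at Busy starting from transient state s. Then h(Busy) = 1 and h(Down) = 0. By first-step analysis:
h(Overloaded) = 0.25·0 + 0.16·h(Overloaded) + 0.23·1 + 0.19·h(Idle) + 0.17·h(Throttled)
h(Idle) = 0.18·0 + 0.24·h(Overloaded) + 0.21·1 + 0.16·h(Idle) + 0.21·h(Throttled)
h(Throttled) = 0.23·0 + 0.17·h(Overloaded) + 0.21·1 + 0.14·h(Idle) + 0.25·h(Throttled)
Solving: h(Overloaded) = 0.4877, h(Idle) = 0.5108, h(Throttled) = 0.4859.
Starting from Throttled, the probability is 0.4859.

0.4859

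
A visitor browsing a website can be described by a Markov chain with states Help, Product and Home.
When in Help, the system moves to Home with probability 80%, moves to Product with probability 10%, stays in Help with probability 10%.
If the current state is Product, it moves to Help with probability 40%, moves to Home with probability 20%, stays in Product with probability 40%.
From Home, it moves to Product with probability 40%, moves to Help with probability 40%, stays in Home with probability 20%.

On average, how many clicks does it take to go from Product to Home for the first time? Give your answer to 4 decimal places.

2.6000

Let t(s) be the expected number of clicks to first reach Home from state s, with t(Home) = 0. Conditioning on the first click:
t(Help) = 1 + 0.1·t(Help) + 0.1·t(Product)
t(Product) = 1 + 0.4·t(Help) + 0.4·t(Product)
Solving: t(Help) = 1.4000, t(Product) = 2.6000.
Expected clicks from Product to Home: 2.6000.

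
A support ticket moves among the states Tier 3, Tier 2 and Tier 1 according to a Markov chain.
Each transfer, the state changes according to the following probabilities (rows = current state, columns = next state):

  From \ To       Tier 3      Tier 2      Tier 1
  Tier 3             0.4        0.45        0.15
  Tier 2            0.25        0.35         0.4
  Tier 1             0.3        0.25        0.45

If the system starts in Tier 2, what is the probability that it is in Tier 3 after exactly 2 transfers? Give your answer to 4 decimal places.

0.3075

Sum over the intermediate state after 1 transfer:
P = P(Tier 2→Tier 3)·P(Tier 3→Tier 3) + P(Tier 2→Tier 2)·P(Tier 2→Tier 3) + P(Tier 2→Tier 1)·P(Tier 1→Tier 3)
  = 0.25×0.4 + 0.35×0.25 + 0.4×0.3
  = 0.1000 + 0.0875 + 0.1200 = 0.3075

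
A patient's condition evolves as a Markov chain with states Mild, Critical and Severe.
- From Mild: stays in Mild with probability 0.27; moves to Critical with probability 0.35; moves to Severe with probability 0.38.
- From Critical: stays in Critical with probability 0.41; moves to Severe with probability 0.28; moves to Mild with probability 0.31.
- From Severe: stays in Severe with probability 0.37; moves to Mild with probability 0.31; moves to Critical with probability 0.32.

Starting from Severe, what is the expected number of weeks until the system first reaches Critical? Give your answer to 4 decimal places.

3.0400

Let t(s) be the expected number of weeks to first reach Critical from state s, with t(Critical) = 0. Conditioning on the first week:
t(Mild) = 1 + 0.27·t(Mild) + 0.38·t(Severe)
t(Severe) = 1 + 0.31·t(Mild) + 0.37·t(Severe)
Solving: t(Mild) = 2.9524, t(Severe) = 3.0400.
Expected weeks from Severe to Critical: 3.0400.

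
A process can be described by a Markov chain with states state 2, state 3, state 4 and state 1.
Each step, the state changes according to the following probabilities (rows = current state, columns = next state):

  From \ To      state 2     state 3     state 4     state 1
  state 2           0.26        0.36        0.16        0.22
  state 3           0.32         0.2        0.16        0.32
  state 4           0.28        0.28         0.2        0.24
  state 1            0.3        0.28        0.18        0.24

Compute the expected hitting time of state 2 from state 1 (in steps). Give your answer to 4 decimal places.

3.3155

Let t(s) be the expected number of steps to first reach state 2 from state s, with t(state 2) = 0. Conditioning on the first step:
t(state 3) = 1 + 0.2·t(state 3) + 0.16·t(state 4) + 0.32·t(state 1)
t(state 4) = 1 + 0.28·t(state 3) + 0.2·t(state 4) + 0.24·t(state 1)
t(state 1) = 1 + 0.28·t(state 3) + 0.18·t(state 4) + 0.24·t(state 1)
Solving: t(state 3) = 3.2528, t(state 4) = 3.3831, t(state 1) = 3.3155.
Expected steps from state 1 to state 2: 3.3155.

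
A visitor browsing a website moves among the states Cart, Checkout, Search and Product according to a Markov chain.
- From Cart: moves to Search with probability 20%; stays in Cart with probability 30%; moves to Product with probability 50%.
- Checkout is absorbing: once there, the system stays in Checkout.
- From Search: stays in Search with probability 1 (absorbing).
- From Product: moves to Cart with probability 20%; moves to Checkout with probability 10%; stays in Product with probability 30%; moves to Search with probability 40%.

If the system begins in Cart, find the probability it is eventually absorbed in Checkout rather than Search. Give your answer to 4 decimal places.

0.1282

Let h(s) be the probability of absorption at Checkout starting from transient state s. Then h(Checkout) = 1 and h(Search) = 0. By first-step analysis:
h(Cart) = 0.3·h(Cart) + 0.2·0 + 0.5·h(Product)
h(Product) = 0.2·h(Cart) + 0.1·1 + 0.4·0 + 0.3·h(Product)
Solving: h(Cart) = 0.1282, h(Product) = 0.1795.
Starting from Cart, the probability is 0.1282.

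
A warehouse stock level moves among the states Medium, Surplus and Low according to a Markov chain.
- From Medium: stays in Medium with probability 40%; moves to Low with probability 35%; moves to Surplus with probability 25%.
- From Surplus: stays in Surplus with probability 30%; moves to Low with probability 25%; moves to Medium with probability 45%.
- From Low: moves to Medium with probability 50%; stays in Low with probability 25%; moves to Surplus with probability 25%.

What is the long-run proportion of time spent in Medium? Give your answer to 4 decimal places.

0.4426

Let the stationary distribution be π with π = πP and π_1 + π_2 + π_3 = 1.
π_1 = 0.4·π_1 + 0.45·π_2 + 0.5·π_3
π_2 = 0.25·π_1 + 0.3·π_2 + 0.25·π_3
Solving with the normalization constraint gives π = (0.4426, 0.2632, 0.2943).
So the stationary probability of Medium is 0.4426.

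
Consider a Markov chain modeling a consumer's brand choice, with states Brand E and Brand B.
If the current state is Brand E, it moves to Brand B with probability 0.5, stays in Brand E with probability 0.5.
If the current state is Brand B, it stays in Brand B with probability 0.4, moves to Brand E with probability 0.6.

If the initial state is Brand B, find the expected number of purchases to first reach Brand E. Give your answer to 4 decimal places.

Let t(s) be the expected number of purchases to first reach Brand E from state s, with t(Brand E) = 0. Conditioning on the first purchase:
t(Brand B) = 1 + 0.4·t(Brand B)
Solving: t(Brand B) = 1.6667.
Expected purchases from Brand B to Brand E: 1.6667.

1.6667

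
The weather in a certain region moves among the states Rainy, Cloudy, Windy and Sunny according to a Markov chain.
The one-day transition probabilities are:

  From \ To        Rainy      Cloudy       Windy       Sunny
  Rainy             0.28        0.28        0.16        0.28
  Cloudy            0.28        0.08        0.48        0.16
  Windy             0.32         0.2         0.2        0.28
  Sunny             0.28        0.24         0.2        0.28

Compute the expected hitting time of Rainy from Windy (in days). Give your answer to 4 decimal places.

3.3092

Let t(s) be the expected number of days to first reach Rainy from state s, with t(Rainy) = 0. Conditioning on the first day:
t(Cloudy) = 1 + 0.08·t(Cloudy) + 0.48·t(Windy) + 0.16·t(Sunny)
t(Windy) = 1 + 0.2·t(Cloudy) + 0.2·t(Windy) + 0.28·t(Sunny)
t(Sunny) = 1 + 0.24·t(Cloudy) + 0.2·t(Windy) + 0.28·t(Sunny)
Solving: t(Cloudy) = 3.4127, t(Windy) = 3.3092, t(Sunny) = 3.4457.
Expected days from Windy to Rainy: 3.3092.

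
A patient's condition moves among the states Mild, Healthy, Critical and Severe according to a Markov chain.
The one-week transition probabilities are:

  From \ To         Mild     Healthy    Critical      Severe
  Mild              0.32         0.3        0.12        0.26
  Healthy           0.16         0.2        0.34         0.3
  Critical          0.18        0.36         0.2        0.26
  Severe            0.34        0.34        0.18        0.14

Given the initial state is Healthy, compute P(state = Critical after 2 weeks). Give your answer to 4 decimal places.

Propagate the distribution vector 2 weeks from Healthy.
After 0 weeks: (0.0000, 1.0000, 0.0000, 0.0000)
After 1 week: (0.1600, 0.2000, 0.3400, 0.3000)
After 2 weeks: (0.2464, 0.3124, 0.2092, 0.2320)
P(in Critical after 2 weeks) = 0.2092

0.2092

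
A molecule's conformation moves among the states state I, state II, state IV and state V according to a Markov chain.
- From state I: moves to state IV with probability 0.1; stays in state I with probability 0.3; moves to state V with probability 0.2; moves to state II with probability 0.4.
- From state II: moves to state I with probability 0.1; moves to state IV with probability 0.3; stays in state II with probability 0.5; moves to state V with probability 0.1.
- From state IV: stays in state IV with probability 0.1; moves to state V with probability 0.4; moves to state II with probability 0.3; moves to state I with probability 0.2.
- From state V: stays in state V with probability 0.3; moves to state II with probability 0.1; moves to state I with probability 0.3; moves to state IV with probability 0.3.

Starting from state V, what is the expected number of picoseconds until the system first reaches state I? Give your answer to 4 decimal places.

4.4444

Let t(s) be the expected number of picoseconds to first reach state I from state s, with t(state I) = 0. Conditioning on the first picosecond:
t(state II) = 1 + 0.5·t(state II) + 0.3·t(state IV) + 0.1·t(state V)
t(state IV) = 1 + 0.3·t(state II) + 0.1·t(state IV) + 0.4·t(state V)
t(state V) = 1 + 0.1·t(state II) + 0.3·t(state IV) + 0.3·t(state V)
Solving: t(state II) = 5.9259, t(state IV) = 5.0617, t(state V) = 4.4444.
Expected picoseconds from state V to state I: 4.4444.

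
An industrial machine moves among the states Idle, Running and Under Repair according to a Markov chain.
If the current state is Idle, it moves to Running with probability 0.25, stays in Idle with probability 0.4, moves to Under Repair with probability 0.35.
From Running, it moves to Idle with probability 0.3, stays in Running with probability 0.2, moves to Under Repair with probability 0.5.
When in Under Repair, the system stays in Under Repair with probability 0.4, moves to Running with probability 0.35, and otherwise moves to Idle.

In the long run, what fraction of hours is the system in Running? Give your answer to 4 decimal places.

Let the stationary distribution be π with π = πP and π_1 + π_2 + π_3 = 1.
π_1 = 0.4·π_1 + 0.3·π_2 + 0.25·π_3
π_2 = 0.25·π_1 + 0.2·π_2 + 0.35·π_3
Solving with the normalization constraint gives π = (0.3104, 0.2774, 0.4122).
So the stationary probability of Running is 0.2774.

0.2774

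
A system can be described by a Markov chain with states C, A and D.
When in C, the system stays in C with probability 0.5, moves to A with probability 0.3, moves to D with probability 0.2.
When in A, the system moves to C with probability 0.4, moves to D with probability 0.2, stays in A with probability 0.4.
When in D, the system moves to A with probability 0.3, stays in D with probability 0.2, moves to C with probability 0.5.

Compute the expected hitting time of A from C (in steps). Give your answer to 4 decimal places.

3.3333

Let t(s) be the expected number of steps to first reach A from state s, with t(A) = 0. Conditioning on the first step:
t(C) = 1 + 0.5·t(C) + 0.2·t(D)
t(D) = 1 + 0.5·t(C) + 0.2·t(D)
Solving: t(C) = 3.3333, t(D) = 3.3333.
Expected steps from C to A: 3.3333.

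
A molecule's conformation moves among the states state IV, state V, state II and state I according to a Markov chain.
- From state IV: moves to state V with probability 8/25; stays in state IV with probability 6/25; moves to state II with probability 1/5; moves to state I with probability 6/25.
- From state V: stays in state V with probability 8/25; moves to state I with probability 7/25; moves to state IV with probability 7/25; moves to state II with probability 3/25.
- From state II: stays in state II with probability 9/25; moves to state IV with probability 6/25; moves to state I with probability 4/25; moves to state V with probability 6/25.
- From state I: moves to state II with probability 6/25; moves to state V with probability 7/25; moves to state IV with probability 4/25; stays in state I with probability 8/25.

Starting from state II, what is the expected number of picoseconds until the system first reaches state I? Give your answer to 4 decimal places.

Let t(s) be the expected number of picoseconds to first reach state I from state s, with t(state I) = 0. Conditioning on the first picosecond:
t(state IV) = 1 + 0.24·t(state IV) + 0.32·t(state V) + 0.2·t(state II)
t(state V) = 1 + 0.28·t(state IV) + 0.32·t(state V) + 0.12·t(state II)
t(state II) = 1 + 0.24·t(state IV) + 0.24·t(state V) + 0.36·t(state II)
Solving: t(state IV) = 4.2482, t(state V) = 4.0444, t(state II) = 4.6722.
Expected picoseconds from state II to state I: 4.6722.

4.6722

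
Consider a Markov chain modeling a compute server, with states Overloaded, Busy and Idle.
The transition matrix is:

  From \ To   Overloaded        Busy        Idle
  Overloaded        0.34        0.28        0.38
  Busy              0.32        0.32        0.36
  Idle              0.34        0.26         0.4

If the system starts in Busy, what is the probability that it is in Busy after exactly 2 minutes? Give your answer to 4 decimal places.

0.2856

Sum over the intermediate state after 1 minute:
P = P(Busy→Overloaded)·P(Overloaded→Busy) + P(Busy→Busy)·P(Busy→Busy) + P(Busy→Idle)·P(Idle→Busy)
  = 0.32×0.28 + 0.32×0.32 + 0.36×0.26
  = 0.0896 + 0.1024 + 0.0936 = 0.2856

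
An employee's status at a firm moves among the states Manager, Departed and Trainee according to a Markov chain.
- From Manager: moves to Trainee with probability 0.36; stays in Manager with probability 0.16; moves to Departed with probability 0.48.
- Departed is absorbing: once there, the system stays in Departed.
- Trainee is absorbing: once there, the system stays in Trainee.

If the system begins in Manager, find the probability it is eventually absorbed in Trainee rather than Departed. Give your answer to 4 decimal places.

Let h(s) be the probability of absorption at Trainee starting from transient state s. Then h(Trainee) = 1 and h(Departed) = 0. By first-step analysis:
h(Manager) = 0.16·h(Manager) + 0.48·0 + 0.36·1
Solving: h(Manager) = 0.4286.
Starting from Manager, the probability is 0.4286.

0.4286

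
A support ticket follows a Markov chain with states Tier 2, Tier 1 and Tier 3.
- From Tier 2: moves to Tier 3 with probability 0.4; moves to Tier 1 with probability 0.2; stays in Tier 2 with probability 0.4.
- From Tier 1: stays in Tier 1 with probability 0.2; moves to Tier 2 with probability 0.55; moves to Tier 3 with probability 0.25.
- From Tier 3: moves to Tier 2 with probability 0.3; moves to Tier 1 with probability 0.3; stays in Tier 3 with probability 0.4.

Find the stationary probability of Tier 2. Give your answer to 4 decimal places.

Let the stationary distribution be π with π = πP and π_1 + π_2 + π_3 = 1.
π_1 = 0.4·π_1 + 0.55·π_2 + 0.3·π_3
π_2 = 0.2·π_1 + 0.2·π_2 + 0.3·π_3
Solving with the normalization constraint gives π = (0.3990, 0.2365, 0.3645).
So the stationary probability of Tier 2 is 0.3990.

0.3990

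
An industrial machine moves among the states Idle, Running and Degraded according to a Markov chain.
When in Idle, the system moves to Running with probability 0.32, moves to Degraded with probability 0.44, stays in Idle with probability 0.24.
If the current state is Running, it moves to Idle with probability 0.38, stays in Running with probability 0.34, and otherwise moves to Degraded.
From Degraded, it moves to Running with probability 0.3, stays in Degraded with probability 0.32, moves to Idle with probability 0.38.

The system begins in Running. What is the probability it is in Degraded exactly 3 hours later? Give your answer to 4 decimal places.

0.3464

Propagate the distribution vector 3 hours from Running.
After 0 hours: (0.0000, 1.0000, 0.0000)
After 1 hour: (0.3800, 0.3400, 0.2800)
After 2 hours: (0.3268, 0.3212, 0.3520)
After 3 hours: (0.3342, 0.3194, 0.3464)
P(in Degraded after 3 hours) = 0.3464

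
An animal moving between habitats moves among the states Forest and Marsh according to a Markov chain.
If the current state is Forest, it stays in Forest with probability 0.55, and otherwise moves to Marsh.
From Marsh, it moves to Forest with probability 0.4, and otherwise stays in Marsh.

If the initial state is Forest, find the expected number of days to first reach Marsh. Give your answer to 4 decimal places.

2.2222

Let t(s) be the expected number of days to first reach Marsh from state s, with t(Marsh) = 0. Conditioning on the first day:
t(Forest) = 1 + 0.55·t(Forest)
Solving: t(Forest) = 2.2222.
Expected days from Forest to Marsh: 2.2222.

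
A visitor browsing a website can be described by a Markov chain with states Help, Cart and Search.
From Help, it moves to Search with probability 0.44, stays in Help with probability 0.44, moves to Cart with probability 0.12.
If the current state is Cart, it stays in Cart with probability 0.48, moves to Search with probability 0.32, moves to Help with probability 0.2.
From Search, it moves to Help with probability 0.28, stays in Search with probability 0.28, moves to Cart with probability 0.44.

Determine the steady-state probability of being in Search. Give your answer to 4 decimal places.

0.3422

Let the stationary distribution be π with π = πP and π_1 + π_2 + π_3 = 1.
π_1 = 0.44·π_1 + 0.2·π_2 + 0.28·π_3
π_2 = 0.12·π_1 + 0.48·π_2 + 0.44·π_3
Solving with the normalization constraint gives π = (0.2992, 0.3586, 0.3422).
So the stationary probability of Search is 0.3422.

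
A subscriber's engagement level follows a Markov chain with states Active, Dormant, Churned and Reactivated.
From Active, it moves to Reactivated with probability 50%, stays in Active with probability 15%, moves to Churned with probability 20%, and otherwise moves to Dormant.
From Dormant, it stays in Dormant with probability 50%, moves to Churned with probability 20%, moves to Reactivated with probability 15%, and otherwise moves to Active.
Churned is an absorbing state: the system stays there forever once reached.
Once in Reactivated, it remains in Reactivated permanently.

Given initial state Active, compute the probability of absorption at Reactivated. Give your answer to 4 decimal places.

Let h(s) be the probability of absorption at Reactivated starting from transient state s. Then h(Reactivated) = 1 and h(Churned) = 0. By first-step analysis:
h(Active) = 0.15·h(Active) + 0.15·h(Dormant) + 0.2·0 + 0.5·1
h(Dormant) = 0.15·h(Active) + 0.5·h(Dormant) + 0.2·0 + 0.15·1
Solving: h(Active) = 0.6770, h(Dormant) = 0.5031.
Starting from Active, the probability is 0.6770.

0.6770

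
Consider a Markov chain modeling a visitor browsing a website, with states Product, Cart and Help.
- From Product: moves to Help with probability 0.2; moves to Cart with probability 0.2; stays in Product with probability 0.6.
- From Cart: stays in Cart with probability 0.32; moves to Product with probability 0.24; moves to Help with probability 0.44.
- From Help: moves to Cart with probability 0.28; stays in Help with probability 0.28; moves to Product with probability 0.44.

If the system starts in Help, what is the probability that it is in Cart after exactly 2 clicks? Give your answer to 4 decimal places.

Sum over the intermediate state after 1 click:
P = P(Help→Product)·P(Product→Cart) + P(Help→Cart)·P(Cart→Cart) + P(Help→Help)·P(Help→Cart)
  = 0.44×0.2 + 0.28×0.32 + 0.28×0.28
  = 0.0880 + 0.0896 + 0.0784 = 0.2560

0.2560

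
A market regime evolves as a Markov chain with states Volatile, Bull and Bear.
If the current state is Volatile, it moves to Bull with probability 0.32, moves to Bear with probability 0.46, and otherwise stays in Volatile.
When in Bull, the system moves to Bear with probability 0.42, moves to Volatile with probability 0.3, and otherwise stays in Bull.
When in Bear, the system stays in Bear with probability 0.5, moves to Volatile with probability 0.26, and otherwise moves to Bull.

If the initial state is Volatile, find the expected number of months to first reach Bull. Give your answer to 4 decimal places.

3.5503

Let t(s) be the expected number of months to first reach Bull from state s, with t(Bull) = 0. Conditioning on the first month:
t(Volatile) = 1 + 0.22·t(Volatile) + 0.46·t(Bear)
t(Bear) = 1 + 0.26·t(Volatile) + 0.5·t(Bear)
Solving: t(Volatile) = 3.5503, t(Bear) = 3.8462.
Expected months from Volatile to Bull: 3.5503.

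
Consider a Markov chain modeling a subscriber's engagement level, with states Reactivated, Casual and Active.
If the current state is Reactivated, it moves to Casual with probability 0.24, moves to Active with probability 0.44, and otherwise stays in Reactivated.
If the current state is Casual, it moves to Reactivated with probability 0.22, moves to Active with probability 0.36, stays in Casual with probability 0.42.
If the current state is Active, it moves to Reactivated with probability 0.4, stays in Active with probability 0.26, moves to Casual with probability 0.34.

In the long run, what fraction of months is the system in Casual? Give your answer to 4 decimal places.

Let the stationary distribution be π with π = πP and π_1 + π_2 + π_3 = 1.
π_1 = 0.32·π_1 + 0.22·π_2 + 0.4·π_3
π_2 = 0.24·π_1 + 0.42·π_2 + 0.34·π_3
Solving with the normalization constraint gives π = (0.3145, 0.3354, 0.3501).
So the stationary probability of Casual is 0.3354.

0.3354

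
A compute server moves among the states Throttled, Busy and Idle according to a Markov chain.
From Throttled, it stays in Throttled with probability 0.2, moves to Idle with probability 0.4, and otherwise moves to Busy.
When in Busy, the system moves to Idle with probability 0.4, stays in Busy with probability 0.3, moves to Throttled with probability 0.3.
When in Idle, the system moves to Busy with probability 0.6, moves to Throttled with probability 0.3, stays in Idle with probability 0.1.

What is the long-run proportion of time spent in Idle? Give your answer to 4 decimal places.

0.3077

Let the stationary distribution be π with π = πP and π_1 + π_2 + π_3 = 1.
π_1 = 0.2·π_1 + 0.3·π_2 + 0.3·π_3
π_2 = 0.4·π_1 + 0.3·π_2 + 0.6·π_3
Solving with the normalization constraint gives π = (0.2727, 0.4196, 0.3077).
So the stationary probability of Idle is 0.3077.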